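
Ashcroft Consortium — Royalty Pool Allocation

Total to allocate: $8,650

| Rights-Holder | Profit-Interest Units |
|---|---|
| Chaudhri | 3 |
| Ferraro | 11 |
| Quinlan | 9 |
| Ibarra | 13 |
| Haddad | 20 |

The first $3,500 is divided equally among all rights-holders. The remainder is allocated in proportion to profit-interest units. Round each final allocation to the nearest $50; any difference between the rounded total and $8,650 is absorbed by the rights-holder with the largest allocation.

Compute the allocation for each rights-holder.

Chaudhri: $1,000 · Ferraro: $1,700 · Quinlan: $1,550 · Ibarra: $1,900 · Haddad: $2,500

Equal tier: $3,500 ÷ 5 = $700 apiece.
Remainder $5,150 by profit-interest units (total 56): Chaudhri 275.89 → $300; Ferraro 1,011.61 → $1,000; Quinlan 827.68 → $850; Ibarra 1,195.54 → $1,200; Haddad 1,839.29 → $1,850.
Rounding difference −$50 on remainder applied to Haddad.
Totals: Chaudhri $700 + $300 = $1,000; Ferraro $700 + $1,000 = $1,700; Quinlan $700 + $850 = $1,550; Ibarra $700 + $1,200 = $1,900; Haddad $700 + $1,800 = $2,500.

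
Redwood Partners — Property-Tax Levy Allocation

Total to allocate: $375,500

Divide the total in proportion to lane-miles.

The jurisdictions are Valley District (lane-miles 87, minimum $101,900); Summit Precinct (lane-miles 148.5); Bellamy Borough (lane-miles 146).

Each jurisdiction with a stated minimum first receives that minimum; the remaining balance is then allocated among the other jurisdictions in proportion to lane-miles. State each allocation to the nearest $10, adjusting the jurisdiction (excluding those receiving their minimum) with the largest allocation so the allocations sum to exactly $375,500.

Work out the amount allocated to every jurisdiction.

Valley District: $101,900 | Summit Precinct: $137,960 | Bellamy Borough: $135,640

Fund the minimums — Valley District $101,900. Residual $273,600.
Residual split over remaining lane-miles 294.5: Summit Precinct 137,961.29 → $137,960; Bellamy Borough 135,638.71 → $135,640.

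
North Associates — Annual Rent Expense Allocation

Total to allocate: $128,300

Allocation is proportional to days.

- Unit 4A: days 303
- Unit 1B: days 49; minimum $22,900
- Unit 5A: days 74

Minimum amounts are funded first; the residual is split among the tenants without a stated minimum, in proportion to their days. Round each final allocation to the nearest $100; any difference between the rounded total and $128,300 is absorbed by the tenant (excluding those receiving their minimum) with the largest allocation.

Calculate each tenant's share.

Minimums first: Unit 1B $22,900. Residual $105,400.
Residual split over remaining days 377: Unit 4A 84,711.41 → $84,700; Unit 5A 20,688.59 → $20,700.

Unit 4A: $84,700; Unit 1B: $22,900; Unit 5A: $20,700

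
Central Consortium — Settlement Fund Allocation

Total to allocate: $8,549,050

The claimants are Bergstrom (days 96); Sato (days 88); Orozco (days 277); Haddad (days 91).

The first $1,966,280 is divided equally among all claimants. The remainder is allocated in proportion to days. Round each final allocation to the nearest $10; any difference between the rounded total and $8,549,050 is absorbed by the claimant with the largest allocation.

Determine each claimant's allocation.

Bergstrom: $1,636,400; Sato: $1,541,000; Orozco: $3,794,880; Haddad: $1,576,770

$1,966,280 shared equally gives $491,570 per claimant.
Remainder $6,582,770 by days (total 552): Bergstrom 1,144,829.57 → $1,144,830; Sato 1,049,427.10 → $1,049,430; Orozco 3,303,310.31 → $3,303,310; Haddad 1,085,203.03 → $1,085,200.
Totals: Bergstrom $491,570 + $1,144,830 = $1,636,400; Sato $491,570 + $1,049,430 = $1,541,000; Orozco $491,570 + $3,303,310 = $3,794,880; Haddad $491,570 + $1,085,200 = $1,576,770.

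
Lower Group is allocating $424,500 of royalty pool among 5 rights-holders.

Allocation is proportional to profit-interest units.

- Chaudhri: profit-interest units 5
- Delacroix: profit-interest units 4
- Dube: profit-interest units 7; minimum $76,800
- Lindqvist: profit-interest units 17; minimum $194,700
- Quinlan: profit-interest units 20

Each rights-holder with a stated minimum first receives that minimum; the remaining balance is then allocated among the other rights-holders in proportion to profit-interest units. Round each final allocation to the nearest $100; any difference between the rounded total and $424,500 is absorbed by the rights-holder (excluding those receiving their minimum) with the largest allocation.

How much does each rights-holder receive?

Chaudhri: $26,400 | Delacroix: $21,100 | Dube: $76,800 | Lindqvist: $194,700 | Quinlan: $105,500

Minimums first: Dube $76,800; Lindqvist $194,700. Residual $153,000.
Residual split over remaining profit-interest units 29: Chaudhri 26,379.31 → $26,400; Delacroix 21,103.45 → $21,100; Quinlan 105,517.24 → $105,500.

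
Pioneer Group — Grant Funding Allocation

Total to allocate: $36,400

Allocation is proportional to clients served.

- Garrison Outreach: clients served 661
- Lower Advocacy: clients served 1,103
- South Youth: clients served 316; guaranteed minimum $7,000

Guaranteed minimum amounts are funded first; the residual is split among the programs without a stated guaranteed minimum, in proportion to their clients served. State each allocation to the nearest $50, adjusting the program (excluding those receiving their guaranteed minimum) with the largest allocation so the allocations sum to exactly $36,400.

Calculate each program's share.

Guaranteed amounts: South Youth $7,000. Balance $29,400.
Balance split over remaining clients served 1,764: Garrison Outreach 11,016.67 → $11,000; Lower Advocacy 18,383.33 → $18,400.

Garrison Outreach: $11,000 · Lower Advocacy: $18,400 · South Youth: $7,000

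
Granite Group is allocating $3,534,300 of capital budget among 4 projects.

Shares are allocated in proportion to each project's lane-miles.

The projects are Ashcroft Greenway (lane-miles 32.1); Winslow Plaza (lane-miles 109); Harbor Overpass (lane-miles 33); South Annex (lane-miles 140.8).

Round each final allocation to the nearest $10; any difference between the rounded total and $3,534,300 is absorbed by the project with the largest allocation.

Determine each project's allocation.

Ashcroft Greenway: $360,280 · Winslow Plaza: $1,223,370 · Harbor Overpass: $370,380 · South Annex: $1,580,270

Total lane-miles = 314.9.
Pro-rata amounts: Ashcroft Greenway 32.1/314.9 × $3,534,300 = 360,276.37; Winslow Plaza 109/314.9 × $3,534,300 = 1,223,368.37; Harbor Overpass 33/314.9 × $3,534,300 = 370,377.58; South Annex 140.8/314.9 × $3,534,300 = 1,580,277.68.
Rounded to nearest $10: Ashcroft Greenway $360,280; Winslow Plaza $1,223,370; Harbor Overpass $370,380; South Annex $1,580,280. Sum = $3,534,310.
Difference $3,534,300 − $3,534,310 = −$10 applied to largest allocation (South Annex): South Annex becomes $1,580,270.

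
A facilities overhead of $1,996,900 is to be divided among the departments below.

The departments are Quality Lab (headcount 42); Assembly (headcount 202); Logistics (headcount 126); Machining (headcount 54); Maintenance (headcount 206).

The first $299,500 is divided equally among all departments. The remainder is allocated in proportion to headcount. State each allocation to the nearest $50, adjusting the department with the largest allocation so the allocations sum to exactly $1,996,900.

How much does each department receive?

Equal tier: $299,500 ÷ 5 = $59,900 apiece.
Remainder $1,697,400 by headcount (total 630): Quality Lab 113,160.00 → $113,150; Assembly 544,245.71 → $544,250; Logistics 339,480.00 → $339,500; Machining 145,491.43 → $145,500; Maintenance 555,022.86 → $555,000.
Totals: Quality Lab $59,900 + $113,150 = $173,050; Assembly $59,900 + $544,250 = $604,150; Logistics $59,900 + $339,500 = $399,400; Machining $59,900 + $145,500 = $205,400; Maintenance $59,900 + $555,000 = $614,900.

Quality Lab: $173,050 | Assembly: $604,150 | Logistics: $399,400 | Machining: $205,400 | Maintenance: $614,900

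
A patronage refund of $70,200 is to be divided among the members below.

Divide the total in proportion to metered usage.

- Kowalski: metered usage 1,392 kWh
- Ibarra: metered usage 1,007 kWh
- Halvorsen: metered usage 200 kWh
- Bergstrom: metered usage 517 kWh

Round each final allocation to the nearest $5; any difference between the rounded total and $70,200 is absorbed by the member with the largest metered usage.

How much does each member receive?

Sum of metered usage: 3,116.
Raw shares: Kowalski 1,392/3,116 × $70,200 = 31,360.21; Ibarra 1,007/3,116 × $70,200 = 22,686.59; Halvorsen 200/3,116 × $70,200 = 4,505.78; Bergstrom 517/3,116 × $70,200 = 11,647.43.
Rounded to nearest $5: Kowalski $31,360; Ibarra $22,685; Halvorsen $4,505; Bergstrom $11,645. Sum = $70,195.
Difference $70,200 − $70,195 = +$5 applied to largest metered usage (Kowalski): Kowalski becomes $31,365.

Kowalski: $31,365; Ibarra: $22,685; Halvorsen: $4,505; Bergstrom: $11,645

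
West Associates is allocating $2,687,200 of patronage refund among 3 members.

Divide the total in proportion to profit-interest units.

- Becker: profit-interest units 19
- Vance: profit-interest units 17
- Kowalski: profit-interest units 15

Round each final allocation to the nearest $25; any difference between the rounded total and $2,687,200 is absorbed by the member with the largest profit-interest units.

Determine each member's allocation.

Sum of profit-interest units: 19 + 17 + 15 = 51.
Unrounded shares: Becker 1,001,113.73; Vance 895,733.33; Kowalski 790,352.94.
At nearest $25: Becker $1,001,125; Vance $895,725; Kowalski $790,350. Sum = $2,687,200.
No rounding difference to absorb.

Becker: $1,001,125 | Vance: $895,725 | Kowalski: $790,350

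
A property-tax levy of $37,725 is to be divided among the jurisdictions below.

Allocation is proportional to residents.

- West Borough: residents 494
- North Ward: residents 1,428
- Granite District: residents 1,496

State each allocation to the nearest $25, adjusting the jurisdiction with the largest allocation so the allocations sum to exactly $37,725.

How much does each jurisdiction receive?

Combined residents = 3,418.
Raw shares: West Borough 494/3,418 × $37,725 = 5,452.36; North Ward 1,428/3,418 × $37,725 = 15,761.06; Granite District 1,496/3,418 × $37,725 = 16,511.59.
Rounded to nearest $25: West Borough $5,450; North Ward $15,750; Granite District $16,500. Sum = $37,700.
Difference $37,725 − $37,700 = +$25 applied to largest allocation (Granite District): Granite District becomes $16,525.

West Borough: $5,450; North Ward: $15,750; Granite District: $16,525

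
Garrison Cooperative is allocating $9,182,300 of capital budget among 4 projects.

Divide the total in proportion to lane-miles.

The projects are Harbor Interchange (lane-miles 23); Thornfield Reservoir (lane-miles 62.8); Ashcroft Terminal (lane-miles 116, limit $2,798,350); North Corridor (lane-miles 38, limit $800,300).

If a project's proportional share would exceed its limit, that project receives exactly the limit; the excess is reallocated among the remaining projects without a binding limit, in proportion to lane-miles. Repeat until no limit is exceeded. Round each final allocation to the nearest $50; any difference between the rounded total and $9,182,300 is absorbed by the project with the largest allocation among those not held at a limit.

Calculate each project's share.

Total lane-miles = 239.8.
Unconstrained shares: Harbor Interchange 880,704.34; Thornfield Reservoir 2,404,705.75; Ashcroft Terminal 4,441,813.18; North Corridor 1,455,076.73.
Held at cap: Ashcroft Terminal ($2,798,350), North Corridor ($800,300); residual $5,583,650 reallocated over remaining lane-miles 85.8.
Shares after redistribution: Harbor Interchange 1,496,782.63 → $1,496,800; Thornfield Reservoir 4,086,867.37 → $4,086,850.

Harbor Interchange: $1,496,800 · Thornfield Reservoir: $4,086,850 · Ashcroft Terminal: $2,798,350 · North Corridor: $800,300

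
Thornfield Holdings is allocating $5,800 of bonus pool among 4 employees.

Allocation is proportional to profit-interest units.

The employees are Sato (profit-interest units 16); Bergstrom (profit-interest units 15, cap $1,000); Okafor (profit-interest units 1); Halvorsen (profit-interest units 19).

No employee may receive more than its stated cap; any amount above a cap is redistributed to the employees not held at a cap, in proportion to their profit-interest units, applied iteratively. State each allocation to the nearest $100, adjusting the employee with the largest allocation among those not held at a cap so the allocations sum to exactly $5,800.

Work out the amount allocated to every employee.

Sum of profit-interest units: 51.
Pro-rata shares before constraints: Sato 1,819.61; Bergstrom 1,705.88; Okafor 113.73; Halvorsen 2,160.78.
Held at cap: Bergstrom ($1,000); residual $4,800 reallocated over remaining profit-interest units 36.
Redistributed shares: Sato 2,133.33 → $2,100; Okafor 133.33 → $100; Halvorsen 2,533.33 → $2,500.
Rounding difference +$100 applied to Halvorsen → $2,600.

Sato: $2,100 | Bergstrom: $1,000 | Okafor: $100 | Halvorsen: $2,600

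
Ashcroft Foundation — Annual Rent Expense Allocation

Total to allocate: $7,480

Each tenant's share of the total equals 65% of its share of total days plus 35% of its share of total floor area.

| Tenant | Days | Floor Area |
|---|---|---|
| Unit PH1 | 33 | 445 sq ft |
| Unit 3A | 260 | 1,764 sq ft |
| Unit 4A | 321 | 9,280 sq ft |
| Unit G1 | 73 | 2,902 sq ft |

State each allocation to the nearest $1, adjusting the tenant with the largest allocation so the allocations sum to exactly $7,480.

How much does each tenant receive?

Unit PH1: $314 · Unit 3A: $2,161 · Unit 4A: $3,960 · Unit G1: $1,045

Days total 687; floor area total 14,391.
Blended shares (65% days + 35% floor area): Unit PH1 0.0420; Unit 3A 0.2889; Unit 4A 0.5294; Unit G1 0.1396.
Pro-rata amounts: Unit PH1 314.4999; Unit 3A 2,160.96; Unit 4A 3,959.97; Unit G1 1,044.56.
At nearest $1: Unit PH1 $314; Unit 3A $2,161; Unit 4A $3,960; Unit G1 $1,045. Sum = $7,480.
Rounded total matches; no reconciliation needed.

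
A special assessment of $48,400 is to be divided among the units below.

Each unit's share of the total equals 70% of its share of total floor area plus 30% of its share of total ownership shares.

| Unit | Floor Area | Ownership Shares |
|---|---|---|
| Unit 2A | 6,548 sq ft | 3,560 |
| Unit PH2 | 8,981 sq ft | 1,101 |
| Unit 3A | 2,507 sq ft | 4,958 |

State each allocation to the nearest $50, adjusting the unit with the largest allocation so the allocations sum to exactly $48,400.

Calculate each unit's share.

Unit 2A: $17,650 · Unit PH2: $18,550 · Unit 3A: $12,200

Totals — floor area 18,036, ownership shares 9,619.
Blended shares (70% floor area + 30% ownership shares): Unit 2A 0.3652; Unit PH2 0.3829; Unit 3A 0.2519.
Proportional shares: Unit 2A 17,674.05; Unit PH2 18,532.47; Unit 3A 12,193.48.
Rounded to nearest $50: Unit 2A $17,650; Unit PH2 $18,550; Unit 3A $12,200. Sum = $48,400.
No rounding difference to absorb.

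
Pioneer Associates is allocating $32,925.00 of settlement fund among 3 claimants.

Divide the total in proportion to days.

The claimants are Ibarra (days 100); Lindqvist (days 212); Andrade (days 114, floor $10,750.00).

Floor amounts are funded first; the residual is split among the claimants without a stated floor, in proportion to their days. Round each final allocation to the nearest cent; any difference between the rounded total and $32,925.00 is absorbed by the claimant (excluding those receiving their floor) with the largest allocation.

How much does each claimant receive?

Ibarra: $7,107.37; Lindqvist: $15,067.63; Andrade: $10,750.00

Fund the minimums — Andrade $10,750.00. Balance $22,175.00.
Balance split over remaining days 312: Ibarra 7,107.3718 → $7,107.37; Lindqvist 15,067.6282 → $15,067.63.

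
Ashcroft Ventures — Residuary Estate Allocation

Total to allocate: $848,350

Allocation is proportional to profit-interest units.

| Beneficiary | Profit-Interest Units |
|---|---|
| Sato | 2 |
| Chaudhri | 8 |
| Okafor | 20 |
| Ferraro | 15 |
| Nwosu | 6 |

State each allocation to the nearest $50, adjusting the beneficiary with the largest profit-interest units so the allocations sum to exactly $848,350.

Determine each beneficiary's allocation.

Sato: $33,250; Chaudhri: $133,050; Okafor: $332,750; Ferraro: $249,500; Nwosu: $99,800

Combined profit-interest units = 51.
Raw shares: Sato 2/51 × $848,350 = 33,268.63; Chaudhri 8/51 × $848,350 = 133,074.51; Okafor 20/51 × $848,350 = 332,686.27; Ferraro 15/51 × $848,350 = 249,514.71; Nwosu 6/51 × $848,350 = 99,805.88.
After rounding ($50): Sato $33,250; Chaudhri $133,050; Okafor $332,700; Ferraro $249,500; Nwosu $99,800. Sum = $848,300.
Difference $848,350 − $848,300 = +$50 applied to largest profit-interest units (Okafor): Okafor becomes $332,750.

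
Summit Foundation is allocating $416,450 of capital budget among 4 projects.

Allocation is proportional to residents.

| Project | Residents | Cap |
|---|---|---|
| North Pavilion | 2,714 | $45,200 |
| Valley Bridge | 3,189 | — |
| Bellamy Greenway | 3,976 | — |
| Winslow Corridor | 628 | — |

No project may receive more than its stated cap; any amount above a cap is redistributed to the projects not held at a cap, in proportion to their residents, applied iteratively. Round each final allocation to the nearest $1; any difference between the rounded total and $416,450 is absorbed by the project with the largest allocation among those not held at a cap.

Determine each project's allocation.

Combined residents = 10,507.
Unconstrained shares: North Pavilion 107,570.70; Valley Bridge 126,397.55; Bellamy Greenway 157,590.67; Winslow Corridor 24,891.08.
Capped: North Pavilion ($45,200); residual $371,250 reallocated over remaining residents 7,793.
Shares after redistribution: Valley Bridge 151,920.47 → $151,920; Bellamy Greenway 189,412.29 → $189,412; Winslow Corridor 29,917.23 → $29,917.
Rounding difference +$1 applied to Bellamy Greenway → $189,413.

North Pavilion: $45,200 | Valley Bridge: $151,920 | Bellamy Greenway: $189,413 | Winslow Corridor: $29,917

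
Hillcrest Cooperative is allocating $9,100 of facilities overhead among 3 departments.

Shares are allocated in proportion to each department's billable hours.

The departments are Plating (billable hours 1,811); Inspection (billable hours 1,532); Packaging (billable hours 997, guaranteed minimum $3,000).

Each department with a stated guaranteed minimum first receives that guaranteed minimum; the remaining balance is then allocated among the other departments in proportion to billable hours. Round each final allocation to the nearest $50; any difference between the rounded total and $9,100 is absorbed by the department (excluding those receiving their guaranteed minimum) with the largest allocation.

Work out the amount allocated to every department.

Fund the minimums — Packaging $3,000. Remaining pool $6,100.
Remaining pool split over remaining billable hours 3,343: Plating 3,304.55 → $3,300; Inspection 2,795.45 → $2,800.

Plating: $3,300; Inspection: $2,800; Packaging: $3,000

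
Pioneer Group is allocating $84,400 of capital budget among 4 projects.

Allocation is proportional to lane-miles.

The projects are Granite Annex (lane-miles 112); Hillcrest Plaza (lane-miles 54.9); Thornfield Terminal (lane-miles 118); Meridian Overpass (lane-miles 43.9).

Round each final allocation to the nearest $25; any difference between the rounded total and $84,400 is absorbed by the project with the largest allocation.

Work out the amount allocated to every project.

Granite Annex: $28,750; Hillcrest Plaza: $14,100; Thornfield Terminal: $30,275; Meridian Overpass: $11,275

Lane-miles total: 328.8.
Raw shares: Granite Annex 112/328.8 × $84,400 = 28,749.39; Hillcrest Plaza 54.9/328.8 × $84,400 = 14,092.34; Thornfield Terminal 118/328.8 × $84,400 = 30,289.54; Meridian Overpass 43.9/328.8 × $84,400 = 11,268.73.
After rounding ($25): Granite Annex $28,750; Hillcrest Plaza $14,100; Thornfield Terminal $30,300; Meridian Overpass $11,275. Sum = $84,425.
Difference $84,400 − $84,425 = −$25 applied to largest allocation (Thornfield Terminal): Thornfield Terminal becomes $30,275.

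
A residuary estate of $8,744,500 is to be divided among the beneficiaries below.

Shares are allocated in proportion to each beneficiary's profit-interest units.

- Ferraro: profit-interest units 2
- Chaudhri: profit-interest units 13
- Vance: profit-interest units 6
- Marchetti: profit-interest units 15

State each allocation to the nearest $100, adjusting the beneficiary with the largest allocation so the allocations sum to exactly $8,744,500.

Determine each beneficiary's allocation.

Combined profit-interest units = 36.
Unrounded shares: Ferraro 2/36 × $8,744,500 = 485,805.56; Chaudhri 13/36 × $8,744,500 = 3,157,736.11; Vance 6/36 × $8,744,500 = 1,457,416.67; Marchetti 15/36 × $8,744,500 = 3,643,541.67.
After rounding ($100): Ferraro $485,800; Chaudhri $3,157,700; Vance $1,457,400; Marchetti $3,643,500. Sum = $8,744,400.
Difference $8,744,500 − $8,744,400 = +$100 applied to largest allocation (Marchetti): Marchetti becomes $3,643,600.

Ferraro: $485,800 | Chaudhri: $3,157,700 | Vance: $1,457,400 | Marchetti: $3,643,600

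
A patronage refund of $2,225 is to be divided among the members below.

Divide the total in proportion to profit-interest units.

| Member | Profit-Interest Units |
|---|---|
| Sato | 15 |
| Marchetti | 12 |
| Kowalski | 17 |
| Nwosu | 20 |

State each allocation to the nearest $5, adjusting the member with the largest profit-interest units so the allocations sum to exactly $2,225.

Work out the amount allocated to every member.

Sato: $520; Marchetti: $415; Kowalski: $590; Nwosu: $700

Sum of profit-interest units: 64.
Pro-rata amounts: Sato 15/64 × $2,225 = 521.48; Marchetti 12/64 × $2,225 = 417.19; Kowalski 17/64 × $2,225 = 591.02; Nwosu 20/64 × $2,225 = 695.31.
Rounded to nearest $5: Sato $520; Marchetti $415; Kowalski $590; Nwosu $695. Sum = $2,220.
Difference $2,225 − $2,220 = +$5 applied to largest profit-interest units (Nwosu): Nwosu becomes $700.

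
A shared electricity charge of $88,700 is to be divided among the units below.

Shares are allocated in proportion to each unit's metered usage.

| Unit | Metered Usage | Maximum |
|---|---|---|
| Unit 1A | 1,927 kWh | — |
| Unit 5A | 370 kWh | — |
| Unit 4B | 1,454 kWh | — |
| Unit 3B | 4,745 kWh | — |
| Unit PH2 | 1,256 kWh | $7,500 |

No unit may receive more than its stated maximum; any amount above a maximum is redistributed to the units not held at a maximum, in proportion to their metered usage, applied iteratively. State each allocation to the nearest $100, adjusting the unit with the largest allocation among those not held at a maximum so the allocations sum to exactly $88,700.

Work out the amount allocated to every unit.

Unit 1A: $18,400 | Unit 5A: $3,500 | Unit 4B: $13,900 | Unit 3B: $45,400 | Unit PH2: $7,500

Sum of metered usage: 9,752.
Proportional shares (ignoring caps): Unit 1A 17,527.16; Unit 5A 3,365.36; Unit 4B 13,224.96; Unit 3B 43,158.48; Unit PH2 11,424.04.
Cap binds for Unit PH2 ($7,500); residual $81,200 reallocated over remaining metered usage 8,496.
Shares after redistribution: Unit 1A 18,417.18 → $18,400; Unit 5A 3,536.25 → $3,500; Unit 4B 13,896.52 → $13,900; Unit 3B 45,350.05 → $45,400.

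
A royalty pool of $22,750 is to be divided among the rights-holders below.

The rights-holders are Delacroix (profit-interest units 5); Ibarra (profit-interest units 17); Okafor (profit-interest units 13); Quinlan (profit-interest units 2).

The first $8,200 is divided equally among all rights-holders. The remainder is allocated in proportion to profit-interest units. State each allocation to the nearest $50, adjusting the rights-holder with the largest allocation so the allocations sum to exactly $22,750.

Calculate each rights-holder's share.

Delacroix: $4,000 · Ibarra: $8,750 · Okafor: $7,150 · Quinlan: $2,850

Equal tier: $8,200 ÷ 4 = $2,050 apiece.
Remainder $14,550 by profit-interest units (total 37): Delacroix 1,966.22 → $1,950; Ibarra 6,685.14 → $6,700; Okafor 5,112.16 → $5,100; Quinlan 786.49 → $800.
Totals: Delacroix $2,050 + $1,950 = $4,000; Ibarra $2,050 + $6,700 = $8,750; Okafor $2,050 + $5,100 = $7,150; Quinlan $2,050 + $800 = $2,850.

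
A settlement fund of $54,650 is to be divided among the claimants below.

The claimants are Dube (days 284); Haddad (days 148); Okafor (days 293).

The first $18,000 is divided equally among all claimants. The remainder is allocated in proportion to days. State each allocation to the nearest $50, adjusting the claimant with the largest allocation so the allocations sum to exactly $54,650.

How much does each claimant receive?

Equal tier: $18,000 ÷ 3 = $6,000 apiece.
Remainder $36,650 by days (total 725): Dube 14,356.69 → $14,350; Haddad 7,481.66 → $7,500; Okafor 14,811.66 → $14,800.
Totals: Dube $6,000 + $14,350 = $20,350; Haddad $6,000 + $7,500 = $13,500; Okafor $6,000 + $14,800 = $20,800.

Dube: $20,350 | Haddad: $13,500 | Okafor: $20,800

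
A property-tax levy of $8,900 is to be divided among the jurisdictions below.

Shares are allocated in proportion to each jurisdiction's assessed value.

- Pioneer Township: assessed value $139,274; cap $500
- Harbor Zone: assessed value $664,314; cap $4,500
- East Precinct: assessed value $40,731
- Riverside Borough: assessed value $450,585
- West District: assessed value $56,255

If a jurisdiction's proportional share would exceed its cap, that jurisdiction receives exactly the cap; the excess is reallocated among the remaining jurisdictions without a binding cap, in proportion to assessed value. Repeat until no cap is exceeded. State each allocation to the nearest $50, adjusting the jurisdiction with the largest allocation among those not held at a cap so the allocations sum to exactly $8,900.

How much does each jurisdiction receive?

Pioneer Township: $500; Harbor Zone: $4,500; East Precinct: $300; Riverside Borough: $3,200; West District: $400

Total assessed value = 1,351,159.
Unconstrained shares: Pioneer Township 917.39; Harbor Zone 4,375.79; East Precinct 268.29; Riverside Borough 2,967.98; West District 370.55.
Cap binds for Pioneer Township ($500); residual $8,400 reallocated over remaining assessed value 1,211,885.
Cap binds for Harbor Zone ($4,500); residual $3,900 reallocated over remaining assessed value 547,571.
Remaining shares: East Precinct 290.10 → $300; Riverside Borough 3,209.23 → $3,200; West District 400.67 → $400.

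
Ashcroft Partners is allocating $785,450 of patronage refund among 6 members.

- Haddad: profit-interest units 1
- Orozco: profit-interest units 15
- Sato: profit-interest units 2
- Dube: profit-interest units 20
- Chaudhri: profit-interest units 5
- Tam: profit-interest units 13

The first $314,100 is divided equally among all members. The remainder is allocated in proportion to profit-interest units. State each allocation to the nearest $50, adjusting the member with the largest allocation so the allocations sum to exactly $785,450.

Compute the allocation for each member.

Haddad: $60,750 | Orozco: $178,600 | Sato: $69,200 | Dube: $220,700 | Chaudhri: $94,450 | Tam: $161,750

$314,100 shared equally gives $52,350 per member.
Remainder $471,350 by profit-interest units (total 56): Haddad 8,416.96 → $8,400; Orozco 126,254.46 → $126,250; Sato 16,833.93 → $16,850; Dube 168,339.29 → $168,350; Chaudhri 42,084.82 → $42,100; Tam 109,420.54 → $109,400.
Totals: Haddad $52,350 + $8,400 = $60,750; Orozco $52,350 + $126,250 = $178,600; Sato $52,350 + $16,850 = $69,200; Dube $52,350 + $168,350 = $220,700; Chaudhri $52,350 + $42,100 = $94,450; Tam $52,350 + $109,400 = $161,750.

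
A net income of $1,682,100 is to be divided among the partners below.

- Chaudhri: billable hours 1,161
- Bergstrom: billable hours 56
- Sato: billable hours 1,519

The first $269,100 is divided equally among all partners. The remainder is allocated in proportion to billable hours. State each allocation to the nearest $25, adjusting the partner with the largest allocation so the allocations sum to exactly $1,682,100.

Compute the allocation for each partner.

$269,100 shared equally gives $89,700 per partner.
Remainder $1,413,000 by billable hours (total 2,736): Chaudhri 599,595.39 → $599,600; Bergstrom 28,921.05 → $28,925; Sato 784,483.55 → $784,475.
Totals: Chaudhri $89,700 + $599,600 = $689,300; Bergstrom $89,700 + $28,925 = $118,625; Sato $89,700 + $784,475 = $874,175.

Chaudhri: $689,300 · Bergstrom: $118,625 · Sato: $874,175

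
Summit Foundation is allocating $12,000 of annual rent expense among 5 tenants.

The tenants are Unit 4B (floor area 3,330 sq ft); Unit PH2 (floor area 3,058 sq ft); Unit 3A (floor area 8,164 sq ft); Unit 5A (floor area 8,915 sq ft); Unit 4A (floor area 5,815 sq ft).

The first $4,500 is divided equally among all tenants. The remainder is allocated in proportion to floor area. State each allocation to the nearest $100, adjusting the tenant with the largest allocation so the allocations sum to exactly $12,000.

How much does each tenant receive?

$4,500 shared equally gives $900 per tenant.
Remainder $7,500 by floor area (total 29,282): Unit 4B 852.91 → $900; Unit PH2 783.25 → $800; Unit 3A 2,091.05 → $2,100; Unit 5A 2,283.40 → $2,300; Unit 4A 1,489.40 → $1,500.
Rounding difference −$100 on remainder applied to Unit 5A.
Totals: Unit 4B $900 + $900 = $1,800; Unit PH2 $900 + $800 = $1,700; Unit 3A $900 + $2,100 = $3,000; Unit 5A $900 + $2,200 = $3,100; Unit 4A $900 + $1,500 = $2,400.

Unit 4B: $1,800; Unit PH2: $1,700; Unit 3A: $3,000; Unit 5A: $3,100; Unit 4A: $2,400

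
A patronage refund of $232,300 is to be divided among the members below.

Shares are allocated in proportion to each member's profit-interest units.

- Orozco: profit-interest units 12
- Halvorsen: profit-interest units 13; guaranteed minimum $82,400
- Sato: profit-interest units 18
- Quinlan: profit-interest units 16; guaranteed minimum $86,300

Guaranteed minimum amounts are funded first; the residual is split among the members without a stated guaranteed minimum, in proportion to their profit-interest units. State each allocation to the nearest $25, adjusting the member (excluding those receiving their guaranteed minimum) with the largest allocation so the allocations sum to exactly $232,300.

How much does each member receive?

Minimums first: Halvorsen $82,400; Quinlan $86,300. Balance $63,600.
Balance split over remaining profit-interest units 30: Orozco 25,440.00 → $25,450; Sato 38,160.00 → $38,150.

Orozco: $25,450 · Halvorsen: $82,400 · Sato: $38,150 · Quinlan: $86,300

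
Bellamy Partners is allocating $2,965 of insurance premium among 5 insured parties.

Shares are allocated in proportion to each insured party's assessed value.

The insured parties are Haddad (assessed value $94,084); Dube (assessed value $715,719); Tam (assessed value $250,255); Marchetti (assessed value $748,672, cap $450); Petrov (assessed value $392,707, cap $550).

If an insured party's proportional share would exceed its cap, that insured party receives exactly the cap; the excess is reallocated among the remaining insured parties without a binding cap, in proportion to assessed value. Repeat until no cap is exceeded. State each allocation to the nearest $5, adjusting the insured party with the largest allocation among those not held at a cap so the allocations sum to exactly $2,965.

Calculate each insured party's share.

Haddad: $175 · Dube: $1,325 · Tam: $465 · Marchetti: $450 · Petrov: $550

Total assessed value = 2,201,437.
Pro-rata shares before constraints: Haddad 126.72; Dube 963.96; Tam 337.06; Marchetti 1,008.35; Petrov 528.92.
Held at cap: Marchetti ($450); residual $2,515 reallocated over remaining assessed value 1,452,765.
Held at cap: Petrov ($550); residual $1,965 reallocated over remaining assessed value 1,060,058.
Remaining shares: Haddad 174.40 → $175; Dube 1,326.71 → $1,325; Tam 463.89 → $465.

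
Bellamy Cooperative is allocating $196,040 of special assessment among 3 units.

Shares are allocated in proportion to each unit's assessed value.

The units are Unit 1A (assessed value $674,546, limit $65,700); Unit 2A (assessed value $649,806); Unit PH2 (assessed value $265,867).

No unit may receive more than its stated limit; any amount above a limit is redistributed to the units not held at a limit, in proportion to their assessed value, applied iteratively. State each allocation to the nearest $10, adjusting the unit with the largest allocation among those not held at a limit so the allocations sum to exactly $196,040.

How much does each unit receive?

Assessed value total: 1,590,219.
Unconstrained shares: Unit 1A 83,157.10; Unit 2A 80,107.19; Unit PH2 32,775.72.
Held at cap: Unit 1A ($65,700); remaining pool $130,340 reallocated over remaining assessed value 915,673.
Redistributed shares: Unit 2A 92,495.59 → $92,500; Unit PH2 37,844.41 → $37,840.

Unit 1A: $65,700; Unit 2A: $92,500; Unit PH2: $37,840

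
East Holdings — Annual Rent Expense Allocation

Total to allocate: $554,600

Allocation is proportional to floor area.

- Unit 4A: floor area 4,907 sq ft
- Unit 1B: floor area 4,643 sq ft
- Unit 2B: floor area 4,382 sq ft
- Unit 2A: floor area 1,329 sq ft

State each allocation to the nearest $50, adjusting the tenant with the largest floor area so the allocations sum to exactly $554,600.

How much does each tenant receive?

Unit 4A: $178,300; Unit 1B: $168,750; Unit 2B: $159,250; Unit 2A: $48,300

Sum of floor area: 15,261.
Proportional shares: Unit 4A 4,907/15,261 × $554,600 = 178,325.29; Unit 1B 4,643/15,261 × $554,600 = 168,731.26; Unit 2B 4,382/15,261 × $554,600 = 159,246.26; Unit 2A 1,329/15,261 × $554,600 = 48,297.19.
After rounding ($50): Unit 4A $178,350; Unit 1B $168,750; Unit 2B $159,250; Unit 2A $48,300. Sum = $554,650.
Difference $554,600 − $554,650 = −$50 applied to largest floor area (Unit 4A): Unit 4A becomes $178,300.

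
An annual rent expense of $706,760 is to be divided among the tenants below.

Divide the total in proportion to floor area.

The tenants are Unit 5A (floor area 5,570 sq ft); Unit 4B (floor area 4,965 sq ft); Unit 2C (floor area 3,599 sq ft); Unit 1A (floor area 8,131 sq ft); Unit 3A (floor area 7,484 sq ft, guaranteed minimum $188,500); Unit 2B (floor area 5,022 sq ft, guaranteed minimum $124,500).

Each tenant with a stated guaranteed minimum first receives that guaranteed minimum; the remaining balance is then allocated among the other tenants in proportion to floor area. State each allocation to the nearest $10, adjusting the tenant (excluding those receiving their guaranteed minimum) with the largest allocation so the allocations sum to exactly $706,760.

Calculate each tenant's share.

Unit 5A: $98,510 | Unit 4B: $87,810 | Unit 2C: $63,650 | Unit 1A: $143,790 | Unit 3A: $188,500 | Unit 2B: $124,500

Guaranteed amounts: Unit 3A $188,500; Unit 2B $124,500. Balance $393,760.
Balance split over remaining floor area 22,265: Unit 5A 98,506.32 → $98,510; Unit 4B 87,806.80 → $87,810; Unit 2C 63,648.88 → $63,650; Unit 1A 143,798.00 → $143,800.
Rounding difference −$10 applied to Unit 1A → $143,790.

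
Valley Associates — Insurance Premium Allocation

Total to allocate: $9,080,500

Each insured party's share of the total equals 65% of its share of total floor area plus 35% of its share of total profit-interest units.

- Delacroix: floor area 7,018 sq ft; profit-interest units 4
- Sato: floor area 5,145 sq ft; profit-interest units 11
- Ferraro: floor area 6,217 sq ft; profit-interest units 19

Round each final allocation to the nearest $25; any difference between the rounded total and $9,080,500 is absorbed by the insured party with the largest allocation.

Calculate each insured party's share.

Delacroix: $2,627,575 · Sato: $2,680,425 · Ferraro: $3,772,500

Totals — floor area 18,380, profit-interest units 34.
Composite weights (65% floor area + 35% profit-interest units): Delacroix 0.2894; Sato 0.2952; Ferraro 0.4154.
Raw shares: Delacroix 2,627,576.33; Sato 2,680,434.51; Ferraro 3,772,489.16.
Rounded to nearest $25: Delacroix $2,627,575; Sato $2,680,425; Ferraro $3,772,500. Sum = $9,080,500.
Rounded total matches; no reconciliation needed.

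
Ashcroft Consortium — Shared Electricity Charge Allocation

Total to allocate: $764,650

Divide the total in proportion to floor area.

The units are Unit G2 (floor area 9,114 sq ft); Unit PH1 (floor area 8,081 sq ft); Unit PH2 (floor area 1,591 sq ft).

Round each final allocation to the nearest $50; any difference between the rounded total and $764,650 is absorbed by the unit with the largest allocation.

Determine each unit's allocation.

Floor area total: 18,786.
Proportional shares: Unit G2 9,114/18,786 × $764,650 = 370,968.81; Unit PH1 8,081/18,786 × $764,650 = 328,922.42; Unit PH2 1,591/18,786 × $764,650 = 64,758.76.
At nearest $50: Unit G2 $370,950; Unit PH1 $328,900; Unit PH2 $64,750. Sum = $764,600.
Difference $764,650 − $764,600 = +$50 applied to largest allocation (Unit G2): Unit G2 becomes $371,000.

Unit G2: $371,000 · Unit PH1: $328,900 · Unit PH2: $64,750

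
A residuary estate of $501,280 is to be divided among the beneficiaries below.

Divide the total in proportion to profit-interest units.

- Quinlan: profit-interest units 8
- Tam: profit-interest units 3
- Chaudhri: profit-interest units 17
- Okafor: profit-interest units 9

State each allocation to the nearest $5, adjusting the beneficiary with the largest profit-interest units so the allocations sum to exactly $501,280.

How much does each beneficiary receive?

Sum of profit-interest units: 37.
Proportional shares: Quinlan 8/37 × $501,280 = 108,384.86; Tam 3/37 × $501,280 = 40,644.32; Chaudhri 17/37 × $501,280 = 230,317.84; Okafor 9/37 × $501,280 = 121,932.97.
Rounded to nearest $5: Quinlan $108,385; Tam $40,645; Chaudhri $230,320; Okafor $121,935. Sum = $501,285.
Difference $501,280 − $501,285 = −$5 applied to largest profit-interest units (Chaudhri): Chaudhri becomes $230,315.

Quinlan: $108,385 | Tam: $40,645 | Chaudhri: $230,315 | Okafor: $121,935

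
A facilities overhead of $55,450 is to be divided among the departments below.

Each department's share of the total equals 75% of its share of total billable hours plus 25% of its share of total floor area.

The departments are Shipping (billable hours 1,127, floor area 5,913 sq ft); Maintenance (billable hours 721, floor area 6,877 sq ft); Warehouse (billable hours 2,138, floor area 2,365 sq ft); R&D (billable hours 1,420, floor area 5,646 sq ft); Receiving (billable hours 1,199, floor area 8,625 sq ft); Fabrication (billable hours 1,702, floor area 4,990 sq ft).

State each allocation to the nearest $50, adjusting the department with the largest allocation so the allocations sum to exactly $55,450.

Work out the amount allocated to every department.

Totals — billable hours 8,307, floor area 34,416.
Blended shares (75% billable hours + 25% floor area): Shipping 0.1447; Maintenance 0.1151; Warehouse 0.2102; R&D 0.1692; Receiving 0.1709; Fabrication 0.1899.
Proportional shares: Shipping 8,023.83; Maintenance 6,379.56; Warehouse 11,656.12; R&D 9,383.14; Receiving 9,476.66; Fabrication 10,530.69.
Rounded to nearest $50: Shipping $8,000; Maintenance $6,400; Warehouse $11,650; R&D $9,400; Receiving $9,500; Fabrication $10,550. Sum = $55,500.
Difference $55,450 − $55,500 = −$50 applied to largest allocation (Warehouse): Warehouse becomes $11,600.

Shipping: $8,000; Maintenance: $6,400; Warehouse: $11,600; R&D: $9,400; Receiving: $9,500; Fabrication: $10,550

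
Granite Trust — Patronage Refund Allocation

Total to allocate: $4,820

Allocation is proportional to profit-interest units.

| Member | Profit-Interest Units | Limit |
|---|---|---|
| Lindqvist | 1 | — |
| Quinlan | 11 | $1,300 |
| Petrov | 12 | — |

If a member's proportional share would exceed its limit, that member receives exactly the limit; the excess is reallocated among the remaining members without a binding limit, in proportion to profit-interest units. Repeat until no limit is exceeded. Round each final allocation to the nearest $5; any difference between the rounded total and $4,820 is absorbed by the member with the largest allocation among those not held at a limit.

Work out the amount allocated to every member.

Sum of profit-interest units: 24.
Unconstrained shares: Lindqvist 200.83; Quinlan 2,209.17; Petrov 2,410.00.
Capped: Quinlan ($1,300); residual $3,520 reallocated over remaining profit-interest units 13.
Shares after redistribution: Lindqvist 270.77 → $270; Petrov 3,249.23 → $3,250.

Lindqvist: $270 · Quinlan: $1,300 · Petrov: $3,250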